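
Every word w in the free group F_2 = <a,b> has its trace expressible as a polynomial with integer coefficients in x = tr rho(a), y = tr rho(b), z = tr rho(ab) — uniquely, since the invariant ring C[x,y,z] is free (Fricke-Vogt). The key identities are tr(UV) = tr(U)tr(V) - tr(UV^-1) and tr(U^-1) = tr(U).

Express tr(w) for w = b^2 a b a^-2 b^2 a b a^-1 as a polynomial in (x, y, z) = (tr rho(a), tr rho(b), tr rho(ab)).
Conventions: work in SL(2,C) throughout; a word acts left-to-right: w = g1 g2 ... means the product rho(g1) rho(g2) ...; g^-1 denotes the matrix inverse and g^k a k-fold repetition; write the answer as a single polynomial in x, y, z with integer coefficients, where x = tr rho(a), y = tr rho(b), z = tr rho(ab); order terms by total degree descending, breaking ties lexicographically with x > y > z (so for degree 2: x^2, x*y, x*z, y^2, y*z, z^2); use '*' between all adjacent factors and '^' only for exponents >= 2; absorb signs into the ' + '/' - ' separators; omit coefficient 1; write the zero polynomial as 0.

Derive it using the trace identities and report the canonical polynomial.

tr(a b a b) = tr(a b) tr(a b) - tr(1)   [split at repeated a] = z^2 - 2
apply: tr(a b a) = tr(a) tr(b a) - tr(b) = x*z - y
tr(a b^2 a b) = tr(b) tr(a b a b) - tr(a b a) = y*z^2 - x*z - y
use: tr(a^2) = tr(a) tr(a) - tr(1) = x^2 - 2
tr(a b^2 a) = tr(b) tr(a^2 b) - tr(a^2) = x*y*z - x^2 - y^2 + 2
tr(a b^2 a b^2) = tr(b) tr(a b^2 a b) - tr(a b^2 a) = y^2*z^2 - 2*x*y*z + x^2 - 2
use: tr(b a b^3 a b) = tr(b) tr(a b^2 a b^2) - tr(a b^2 a b) = y^3*z^2 - 2*x*y^2*z + x^2*y - y*z^2 + x*z - y
tr(b a b^3 a) = tr(b) tr(a b a b^2) - tr(a b a b) = y^2*z^2 - x*y*z - y^2 - z^2 + 2
use: tr(b^2 a b^3 a b) = tr(b) tr(b a b^3 a b) - tr(b a b^3 a) = y^4*z^2 - 2*x*y^3*z + x^2*y^2 - 2*y^2*z^2 + 2*x*y*z + z^2 - 2
apply: tr(a b a b a b) = tr(a b) tr(a b a b) - tr(a^-1 b^-1)   [split at repeated a] = z^3 - 3*z
use: tr(b a b) = tr(b) tr(a b) - tr(a) = y*z - x
apply: tr(a b a b a) = tr(a) tr(b a b a) - tr(b a b) = x*z^2 - y*z - x
tr(a b a b a b^2) = tr(b) tr(a b a b a b) - tr(a b a b a) = y*z^3 - x*z^2 - 2*y*z + x
tr(a b^3 a b a b) = tr(b) tr(a b a b a b^2) - tr(a b a b a b) = y^2*z^3 - x*y*z^2 - 2*y^2*z - z^3 + x*y + 3*z
tr(b^2 a b) = tr(b) tr(b a b) - tr(b a) = y^2*z - x*y - z
apply: tr(a b a^2 b^2) = tr(a) tr(b^2 a b a) - tr(b^2 a b) = x*y*z^2 - x^2*z - y^2*z + z
tr(a b^3 a b a) = tr(b) tr(a b a^2 b^2) - tr(a b a^2 b) = x*y^2*z^2 - x^2*y*z - y^3*z - x*z^2 + 2*y*z + x
apply: tr(b^2 a b^3 a b a) = tr(b) tr(a b^3 a b a b) - tr(a b^3 a b a) = y^3*z^3 - 2*x*y^2*z^2 + x^2*y*z - y^3*z - y*z^3 + x*y^2 + x*z^2 + y*z - x
tr(b^2 a b a^-1 b^2 a b) = tr(b^2 a b^3 a b) tr(a) - tr(b^2 a b^3 a b a) = x*y^4*z^2 - 2*x^2*y^3*z - y^3*z^3 + x^3*y^2 + x^2*y*z + y^3*z + y*z^3 - x*y^2 - y*z - x
tr(a b a b a b a b) = tr(a b) tr(a b a b a b) - tr(a^-1 b^-1 a^-1 b^-1)   [split at repeated a] = z^4 - 4*z^2 + 2
use: tr(a b a b a b a) = tr(a) tr(b a b a b a) - tr(b a b a b) = x*z^3 - y*z^2 - 2*x*z + y
apply: tr(a b a b^2 a b a b) = tr(b) tr(a b a b a b a b) - tr(a b a b a b a) = y*z^4 - x*z^3 - 3*y*z^2 + 2*x*z + y
tr(a b a b^2 a b a) = tr(a) tr(b a b^2 a b a) - tr(b a b^2 a b) = x*y*z^3 - x^2*z^2 - y^2*z^2 + 2
apply: tr(b^2 a b a b^2 a b a) = tr(b) tr(a b a b^2 a b a b) - tr(a b a b^2 a b a) = y^2*z^4 - 2*x*y*z^3 + x^2*z^2 - 2*y^2*z^2 + 2*x*y*z + y^2 - 2
tr(b^2 a b a^-1 b^2 a b a) = tr(b^2 a b a b^2 a b) tr(a) - tr(b^2 a b a b^2 a b a) = x*y^3*z^3 - 2*x^2*y^2*z^2 - y^2*z^4 + x^3*y*z - x*y^3*z + x*y*z^3 + x^2*y^2 + 2*y^2*z^2 - x*y*z - x^2 - y^2 + 2
tr(a^-1 b^2 a b a^-1 b^2 a b) = tr(b^2 a b a^-1 b^2 a b) tr(a) - tr(b^2 a b a^-1 b^2 a b a) = x^2*y^4*z^2 - 2*x^3*y^3*z - 2*x*y^3*z^3 + x^4*y^2 + 2*x^2*y^2*z^2 + y^2*z^4 + 2*x*y^3*z - 2*x^2*y^2 - 2*y^2*z^2 + y^2 - 2
apply: tr(b^2 a b a^-2 b^2 a b a^-1) = tr(a^-1 b^2 a b a^-1 b^2 a b) tr(a) - tr(a^-1 b^2 a b a^-1 b^2 a b a) = x^3*y^4*z^2 - 2*x^4*y^3*z - 2*x^2*y^3*z^3 + x^5*y^2 + 2*x^3*y^2*z^2 - x*y^4*z^2 + x*y^2*z^4 + 4*x^2*y^3*z + y^3*z^3 - 3*x^3*y^2 - 2*x*y^2*z^2 - x^2*y*z - y^3*z - y*z^3 + 2*x*y^2 + y*z - x

x^3*y^4*z^2 - 2*x^4*y^3*z - 2*x^2*y^3*z^3 + x^5*y^2 + 2*x^3*y^2*z^2 - x*y^4*z^2 + x*y^2*z^4 + 4*x^2*y^3*z + y^3*z^3 - 3*x^3*y^2 - 2*x*y^2*z^2 - x^2*y*z - y^3*z - y*z^3 + 2*x*y^2 + y*z - x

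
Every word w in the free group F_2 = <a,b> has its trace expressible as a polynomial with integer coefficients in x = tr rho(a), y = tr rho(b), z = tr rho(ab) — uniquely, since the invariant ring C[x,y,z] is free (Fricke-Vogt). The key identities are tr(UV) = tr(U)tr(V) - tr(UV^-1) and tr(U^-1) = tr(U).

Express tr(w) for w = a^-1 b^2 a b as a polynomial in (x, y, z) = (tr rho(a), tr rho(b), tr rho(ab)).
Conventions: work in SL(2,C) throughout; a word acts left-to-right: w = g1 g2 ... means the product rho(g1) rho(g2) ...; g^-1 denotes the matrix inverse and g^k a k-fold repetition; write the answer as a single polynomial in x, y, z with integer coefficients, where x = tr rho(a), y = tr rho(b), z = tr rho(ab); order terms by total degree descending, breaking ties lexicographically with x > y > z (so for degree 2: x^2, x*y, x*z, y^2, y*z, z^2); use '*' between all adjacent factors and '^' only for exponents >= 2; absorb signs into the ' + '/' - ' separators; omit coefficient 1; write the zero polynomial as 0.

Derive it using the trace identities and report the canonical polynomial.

x*y^2*z - x^2*y - y*z^2 + y

apply: tr(b a b) = tr(b)*tr(a b) - tr(a)  (reduce the b square) = y*z - x
apply: tr(b^2 a b) = tr(b)*tr(b a b) - tr(b a)  (reduce the b square) = y^2*z - x*y - z
tr(a b a b) = tr(a b)*tr(a b) - tr(1)  (split on a) = z^2 - 2
tr(a b a) = tr(a)*tr(b a) - tr(b)  (reduce the a square) = x*z - y
tr(b^2 a b a) = tr(b)*tr(a b a b) - tr(a b a)  (reduce the b square) = y*z^2 - x*z - y
use: tr(a^-1 b^2 a b) = tr(b^2 a b)*tr(a) - tr(b^2 a b a)  (eliminate a^-1) = x*y^2*z - x^2*y - y*z^2 + y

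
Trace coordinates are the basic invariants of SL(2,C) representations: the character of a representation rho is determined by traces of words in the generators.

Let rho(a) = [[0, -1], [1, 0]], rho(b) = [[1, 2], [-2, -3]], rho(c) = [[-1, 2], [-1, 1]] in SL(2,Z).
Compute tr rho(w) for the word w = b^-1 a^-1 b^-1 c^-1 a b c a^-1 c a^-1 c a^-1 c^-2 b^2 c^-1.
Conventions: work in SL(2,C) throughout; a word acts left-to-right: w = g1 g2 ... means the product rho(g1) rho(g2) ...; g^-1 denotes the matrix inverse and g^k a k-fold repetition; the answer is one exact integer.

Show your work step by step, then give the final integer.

rho(b^-1) = [[-3, -2], [2, 1]]
... * rho(a^-1) = [[0, 1], [-1, 0]]  ->  [[2, -3], [-1, 2]]
... * rho(b^-1) = [[-3, -2], [2, 1]]  ->  [[-12, -7], [7, 4]]
... * rho(c^-1) = [[1, -2], [1, -1]]  ->  [[-19, 31], [11, -18]]
... * rho(a) = [[0, -1], [1, 0]]  ->  [[31, 19], [-18, -11]]
... * rho(b) = [[1, 2], [-2, -3]]  ->  [[-7, 5], [4, -3]]
... * rho(c) = [[-1, 2], [-1, 1]]  ->  [[2, -9], [-1, 5]]
... * rho(a^-1) = [[0, 1], [-1, 0]]  ->  [[9, 2], [-5, -1]]
... * rho(c) = [[-1, 2], [-1, 1]]  ->  [[-11, 20], [6, -11]]
... * rho(a^-1) = [[0, 1], [-1, 0]]  ->  [[-20, -11], [11, 6]]
... * rho(c) = [[-1, 2], [-1, 1]]  ->  [[31, -51], [-17, 28]]
... * rho(a^-1) = [[0, 1], [-1, 0]]  ->  [[51, 31], [-28, -17]]
... * rho(c^-1) = [[1, -2], [1, -1]]  ->  [[82, -133], [-45, 73]]
... * rho(c^-1) = [[1, -2], [1, -1]]  ->  [[-51, -31], [28, 17]]
... * rho(b) = [[1, 2], [-2, -3]]  ->  [[11, -9], [-6, 5]]
... * rho(b) = [[1, 2], [-2, -3]]  ->  [[29, 49], [-16, -27]]
... * rho(c^-1) = [[1, -2], [1, -1]]  ->  [[78, -107], [-43, 59]]
tr = 78 + 59 = 137

137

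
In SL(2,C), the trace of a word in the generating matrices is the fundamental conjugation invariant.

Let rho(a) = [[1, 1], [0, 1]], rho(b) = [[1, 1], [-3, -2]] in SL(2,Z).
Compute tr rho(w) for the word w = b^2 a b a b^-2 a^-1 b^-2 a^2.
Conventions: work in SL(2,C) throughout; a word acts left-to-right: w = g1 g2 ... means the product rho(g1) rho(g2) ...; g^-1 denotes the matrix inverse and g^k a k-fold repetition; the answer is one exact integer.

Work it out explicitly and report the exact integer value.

rho(b) = [[1, 1], [-3, -2]]
... * rho(b) = [[1, 1], [-3, -2]]  ->  [[-2, -1], [3, 1]]
... * rho(a) = [[1, 1], [0, 1]]  ->  [[-2, -3], [3, 4]]
... * rho(b) = [[1, 1], [-3, -2]]  ->  [[7, 4], [-9, -5]]
... * rho(a) = [[1, 1], [0, 1]]  ->  [[7, 11], [-9, -14]]
... * rho(b^-1) = [[-2, -1], [3, 1]]  ->  [[19, 4], [-24, -5]]
... * rho(b^-1) = [[-2, -1], [3, 1]]  ->  [[-26, -15], [33, 19]]
... * rho(a^-1) = [[1, -1], [0, 1]]  ->  [[-26, 11], [33, -14]]
... * rho(b^-1) = [[-2, -1], [3, 1]]  ->  [[85, 37], [-108, -47]]
... * rho(b^-1) = [[-2, -1], [3, 1]]  ->  [[-59, -48], [75, 61]]
... * rho(a) = [[1, 1], [0, 1]]  ->  [[-59, -107], [75, 136]]
... * rho(a) = [[1, 1], [0, 1]]  ->  [[-59, -166], [75, 211]]
tr = -59 + 211 = 152

152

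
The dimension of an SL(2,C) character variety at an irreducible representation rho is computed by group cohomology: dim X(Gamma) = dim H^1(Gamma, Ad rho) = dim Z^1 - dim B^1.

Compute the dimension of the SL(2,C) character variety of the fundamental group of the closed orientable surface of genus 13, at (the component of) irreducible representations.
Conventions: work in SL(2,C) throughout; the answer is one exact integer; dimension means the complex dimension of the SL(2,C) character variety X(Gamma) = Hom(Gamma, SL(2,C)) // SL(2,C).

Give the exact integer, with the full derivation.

pi_1 of the closed genus-13 surface has 26 generators bound by the single product-of-commutators relator.
Before the relator condition, cocycle space has dim 3*26 = 78.
d_2 is surjective at irreducible rho (its cokernel H^2 is dual to H^0 = 0), so dim Z^1 = 78 - 3 = 75.
As always at irreducible rho, dim B^1 = 3.
Hence dim X = 75 - 3 = 72.

72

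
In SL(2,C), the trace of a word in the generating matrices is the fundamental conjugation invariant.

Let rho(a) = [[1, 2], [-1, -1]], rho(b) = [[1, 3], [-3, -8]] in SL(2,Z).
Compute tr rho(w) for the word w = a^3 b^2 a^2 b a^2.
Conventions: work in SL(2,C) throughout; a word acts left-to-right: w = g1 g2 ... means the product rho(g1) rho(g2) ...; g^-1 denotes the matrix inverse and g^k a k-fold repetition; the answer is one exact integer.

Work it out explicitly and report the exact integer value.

0

rho(a) = [[1, 2], [-1, -1]]
... * rho(a) = [[1, 2], [-1, -1]]  ->  [[-1, 0], [0, -1]]
... * rho(a) = [[1, 2], [-1, -1]]  ->  [[-1, -2], [1, 1]]
... * rho(b) = [[1, 3], [-3, -8]]  ->  [[5, 13], [-2, -5]]
... * rho(b) = [[1, 3], [-3, -8]]  ->  [[-34, -89], [13, 34]]
... * rho(a) = [[1, 2], [-1, -1]]  ->  [[55, 21], [-21, -8]]
... * rho(a) = [[1, 2], [-1, -1]]  ->  [[34, 89], [-13, -34]]
... * rho(b) = [[1, 3], [-3, -8]]  ->  [[-233, -610], [89, 233]]
... * rho(a) = [[1, 2], [-1, -1]]  ->  [[377, 144], [-144, -55]]
... * rho(a) = [[1, 2], [-1, -1]]  ->  [[233, 610], [-89, -233]]
tr = 233 + -233 = 0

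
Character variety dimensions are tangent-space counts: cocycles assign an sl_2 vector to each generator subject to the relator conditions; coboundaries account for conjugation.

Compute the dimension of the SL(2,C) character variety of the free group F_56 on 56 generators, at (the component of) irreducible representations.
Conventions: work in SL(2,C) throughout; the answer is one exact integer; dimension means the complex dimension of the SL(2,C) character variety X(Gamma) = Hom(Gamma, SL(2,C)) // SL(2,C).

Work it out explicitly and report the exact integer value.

Gamma = F_56 has 56 generators and no relators.
Z^1(Gamma, Ad rho) = (sl_2)^56: a cocycle is a free choice of one sl_2 vector per generator, so dim Z^1 = 3*56 = 168.
Irreducibility makes the coboundary map sl_2 -> Z^1 injective (trivial centralizer), so dim B^1 = 3.
dim H^1 = 168 - 3 = 165, which is dim X.

165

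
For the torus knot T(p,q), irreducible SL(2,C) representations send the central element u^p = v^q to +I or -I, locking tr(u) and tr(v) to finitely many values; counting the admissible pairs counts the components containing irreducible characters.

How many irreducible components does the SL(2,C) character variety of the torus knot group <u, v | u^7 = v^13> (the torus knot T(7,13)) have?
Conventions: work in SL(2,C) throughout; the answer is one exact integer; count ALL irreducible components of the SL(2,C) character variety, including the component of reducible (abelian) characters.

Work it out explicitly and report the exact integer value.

37

Gamma = < u, v | u^7 = v^13 > (torus knot T(7,13)); the central element u^7 = v^13 acts as +I or -I in any irreducible SL(2,C) representation.
So on each irreducible component the traces are pinned: tr(u) = 2*cos(pi*alpha/7) with 1 <= alpha <= 6, tr(v) = 2*cos(pi*beta/13) with 1 <= beta <= 12.
The two central values (-1)^alpha I and (-1)^beta I must be the same matrix, so alpha and beta share a parity.
count pairs: odd alpha (3 choices) x odd beta (6), plus even alpha (3) x even beta (6): 3*6 + 3*6 = 36.
Total: 36 irreducible-character components + 1 reducible (abelian) component = 37.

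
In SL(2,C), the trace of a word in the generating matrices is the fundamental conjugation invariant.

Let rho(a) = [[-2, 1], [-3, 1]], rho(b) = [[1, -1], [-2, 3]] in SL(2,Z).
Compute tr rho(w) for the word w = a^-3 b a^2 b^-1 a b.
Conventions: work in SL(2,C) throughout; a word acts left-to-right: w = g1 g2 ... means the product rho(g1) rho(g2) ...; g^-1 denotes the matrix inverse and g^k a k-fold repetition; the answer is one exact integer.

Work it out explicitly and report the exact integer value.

rho(a^-1) = [[1, -1], [3, -2]]
... * rho(a^-1) = [[1, -1], [3, -2]]  ->  [[-2, 1], [-3, 1]]
... * rho(a^-1) = [[1, -1], [3, -2]]  ->  [[1, 0], [0, 1]]
... * rho(b) = [[1, -1], [-2, 3]]  ->  [[1, -1], [-2, 3]]
... * rho(a) = [[-2, 1], [-3, 1]]  ->  [[1, 0], [-5, 1]]
... * rho(a) = [[-2, 1], [-3, 1]]  ->  [[-2, 1], [7, -4]]
... * rho(b^-1) = [[3, 1], [2, 1]]  ->  [[-4, -1], [13, 3]]
... * rho(a) = [[-2, 1], [-3, 1]]  ->  [[11, -5], [-35, 16]]
... * rho(b) = [[1, -1], [-2, 3]]  ->  [[21, -26], [-67, 83]]
tr = 21 + 83 = 104

104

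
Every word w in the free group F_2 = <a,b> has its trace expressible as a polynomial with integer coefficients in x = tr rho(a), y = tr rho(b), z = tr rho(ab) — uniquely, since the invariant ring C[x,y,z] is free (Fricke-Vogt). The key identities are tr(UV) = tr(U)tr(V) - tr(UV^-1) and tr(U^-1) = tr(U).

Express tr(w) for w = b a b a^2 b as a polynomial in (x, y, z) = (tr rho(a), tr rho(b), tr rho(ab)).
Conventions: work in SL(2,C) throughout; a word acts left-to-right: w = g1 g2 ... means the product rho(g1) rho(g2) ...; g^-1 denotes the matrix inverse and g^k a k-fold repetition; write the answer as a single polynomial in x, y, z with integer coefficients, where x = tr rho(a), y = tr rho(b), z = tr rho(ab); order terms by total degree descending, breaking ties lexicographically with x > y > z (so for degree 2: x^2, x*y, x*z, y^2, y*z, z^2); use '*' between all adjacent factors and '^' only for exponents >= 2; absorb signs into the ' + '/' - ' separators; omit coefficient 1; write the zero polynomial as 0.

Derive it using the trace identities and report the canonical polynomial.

next, trace(b a b a) = trace(b a) trace(b a) - trace(1)  (split on b) = z^2 - 2
and trace(b a b) = trace(b) trace(a b) - trace(a)  (reduce the b square) = y*z - x
and trace(a b a^2 b) = trace(a) trace(b a b a) - trace(b a b)  (reduce the a square) = x*z^2 - y*z - x
and trace(b a^2) = trace(a) trace(b a) - trace(b)  (reduce the a square) = x*z - y
and trace(a b a^2) = trace(a) trace(b a^2) - trace(b a)  (reduce the a square) = x^2*z - x*y - z
next, trace(b a b a^2 b) = trace(b) trace(a b a^2 b) - trace(a b a^2)  (reduce the b square) = x*y*z^2 - x^2*z - y^2*z + z

x*y*z^2 - x^2*z - y^2*z + z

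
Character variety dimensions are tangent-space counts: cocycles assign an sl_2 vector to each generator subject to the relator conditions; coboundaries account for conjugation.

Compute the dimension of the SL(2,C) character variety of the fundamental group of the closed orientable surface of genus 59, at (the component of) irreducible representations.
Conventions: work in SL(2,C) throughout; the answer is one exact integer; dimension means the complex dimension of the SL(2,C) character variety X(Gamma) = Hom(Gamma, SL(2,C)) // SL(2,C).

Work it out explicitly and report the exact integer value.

348

pi_1 of the closed genus-59 surface has 118 generators bound by the single product-of-commutators relator.
Unconstrained cocycle data is one sl_2 vector per generator (354 dimensions), cut by the relator condition d_2(z) = 0.
H^2 = coker(d_2) is dual to H^0 = 0 at irreducible rho (Poincare duality), so d_2 is onto: dim Z^1 = 351.
Coboundaries contribute dim B^1 = 3 (injective at irreducible rho).
dim H^1 = 351 - 3 = 348 = dim X.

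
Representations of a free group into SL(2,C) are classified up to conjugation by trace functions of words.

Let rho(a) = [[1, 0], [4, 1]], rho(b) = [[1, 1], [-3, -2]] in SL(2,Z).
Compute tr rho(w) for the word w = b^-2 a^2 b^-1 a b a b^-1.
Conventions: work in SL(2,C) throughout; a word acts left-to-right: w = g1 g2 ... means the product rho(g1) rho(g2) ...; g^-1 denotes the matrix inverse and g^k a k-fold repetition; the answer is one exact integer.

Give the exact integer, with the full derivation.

-46

rho(b^-1) = [[-2, -1], [3, 1]]
... * rho(b^-1) = [[-2, -1], [3, 1]]  ->  [[1, 1], [-3, -2]]
... * rho(a) = [[1, 0], [4, 1]]  ->  [[5, 1], [-11, -2]]
... * rho(a) = [[1, 0], [4, 1]]  ->  [[9, 1], [-19, -2]]
... * rho(b^-1) = [[-2, -1], [3, 1]]  ->  [[-15, -8], [32, 17]]
... * rho(a) = [[1, 0], [4, 1]]  ->  [[-47, -8], [100, 17]]
... * rho(b) = [[1, 1], [-3, -2]]  ->  [[-23, -31], [49, 66]]
... * rho(a) = [[1, 0], [4, 1]]  ->  [[-147, -31], [313, 66]]
... * rho(b^-1) = [[-2, -1], [3, 1]]  ->  [[201, 116], [-428, -247]]
tr = 201 + -247 = -46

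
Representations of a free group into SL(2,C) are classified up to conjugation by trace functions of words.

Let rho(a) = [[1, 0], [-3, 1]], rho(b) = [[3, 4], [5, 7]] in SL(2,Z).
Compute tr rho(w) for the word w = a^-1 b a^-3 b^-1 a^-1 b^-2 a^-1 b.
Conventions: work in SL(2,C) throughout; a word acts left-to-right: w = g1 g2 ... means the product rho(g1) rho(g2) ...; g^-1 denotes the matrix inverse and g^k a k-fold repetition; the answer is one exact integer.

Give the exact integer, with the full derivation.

rho(a^-1) = [[1, 0], [3, 1]]
... * rho(b) = [[3, 4], [5, 7]]  ->  [[3, 4], [14, 19]]
... * rho(a^-1) = [[1, 0], [3, 1]]  ->  [[15, 4], [71, 19]]
... * rho(a^-1) = [[1, 0], [3, 1]]  ->  [[27, 4], [128, 19]]
... * rho(a^-1) = [[1, 0], [3, 1]]  ->  [[39, 4], [185, 19]]
... * rho(b^-1) = [[7, -4], [-5, 3]]  ->  [[253, -144], [1200, -683]]
... * rho(a^-1) = [[1, 0], [3, 1]]  ->  [[-179, -144], [-849, -683]]
... * rho(b^-1) = [[7, -4], [-5, 3]]  ->  [[-533, 284], [-2528, 1347]]
... * rho(b^-1) = [[7, -4], [-5, 3]]  ->  [[-5151, 2984], [-24431, 14153]]
... * rho(a^-1) = [[1, 0], [3, 1]]  ->  [[3801, 2984], [18028, 14153]]
... * rho(b) = [[3, 4], [5, 7]]  ->  [[26323, 36092], [124849, 171183]]
tr = 26323 + 171183 = 197506

197506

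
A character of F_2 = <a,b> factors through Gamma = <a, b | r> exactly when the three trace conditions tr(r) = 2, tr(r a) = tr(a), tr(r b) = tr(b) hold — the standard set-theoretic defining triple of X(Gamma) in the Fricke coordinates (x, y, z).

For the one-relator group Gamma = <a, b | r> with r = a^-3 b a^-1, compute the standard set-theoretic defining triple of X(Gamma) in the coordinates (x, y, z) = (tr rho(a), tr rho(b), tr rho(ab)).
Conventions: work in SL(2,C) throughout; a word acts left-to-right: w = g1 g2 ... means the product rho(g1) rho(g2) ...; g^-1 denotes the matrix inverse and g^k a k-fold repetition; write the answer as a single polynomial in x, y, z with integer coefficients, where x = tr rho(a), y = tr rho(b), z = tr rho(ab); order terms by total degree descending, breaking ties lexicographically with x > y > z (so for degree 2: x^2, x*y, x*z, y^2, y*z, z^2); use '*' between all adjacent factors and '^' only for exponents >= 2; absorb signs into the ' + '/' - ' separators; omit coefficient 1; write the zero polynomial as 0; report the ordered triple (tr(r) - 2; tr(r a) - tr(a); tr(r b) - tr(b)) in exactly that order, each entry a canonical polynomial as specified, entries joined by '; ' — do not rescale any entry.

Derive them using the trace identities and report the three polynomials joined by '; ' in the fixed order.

trace(a^-1 b) = trace(b) trace(a) - trace(b a)  (eliminate a^-1) = x*y - z
use: trace(b a^-2) = trace(a^-1 b) trace(a) - trace(a^-1 b a)  (eliminate a^-1) = x^2*y - x*z - y
apply: trace(b a^-3) = trace(b a^-2) trace(a) - trace(b a^-1)  (eliminate a^-1) = x^3*y - x^2*z - 2*x*y + z
trace(a^-3 b a^-1) = trace(b a^-3) trace(a) - trace(b a^-2)  (eliminate a^-1) = x^4*y - x^3*z - 3*x^2*y + 2*x*z + y
apply: trace(b^2) = trace(b) trace(b) - trace(1)  (reduce the b square) = y^2 - 2
use: trace(b^2 a) = trace(b) trace(a b) - trace(a)  (reduce the b square) = y*z - x
apply: trace(b a^-1 b) = trace(b^2) trace(a) - trace(b^2 a)  (eliminate a^-1) = x*y^2 - y*z - x
trace(b a b a) = trace(b a) trace(b a) - trace(1)  (split on b) = z^2 - 2
use: trace(b a^-1 b a) = trace(b a b) trace(a) - trace(b a b a)  (eliminate a^-1) = x*y*z - x^2 - z^2 + 2
use: trace(a^-1 b a^-1 b) = trace(b a^-1 b) trace(a) - trace(b a^-1 b a)  (eliminate a^-1) = x^2*y^2 - 2*x*y*z + z^2 - 2
trace(b a^-1 b a^-2) = trace(a^-1 b a^-1 b) trace(a) - trace(a^-1 b a^-1 b a)  (eliminate a^-1) = x^3*y^2 - 2*x^2*y*z - x*y^2 + x*z^2 + y*z - x
trace(a^-3 b a^-1 b) = trace(b a^-1 b a^-2) trace(a) - trace(b a^-1 b a^-1)  (eliminate a^-1) = x^4*y^2 - 2*x^3*y*z - 2*x^2*y^2 + x^2*z^2 + 3*x*y*z - x^2 - z^2 + 2
assemble the triple (trace(r) - 2; trace(r a) - x; trace(r b) - y)

x^4*y - x^3*z - 3*x^2*y + 2*x*z + y - 2; x^3*y - x^2*z - 2*x*y - x + z; x^4*y^2 - 2*x^3*y*z - 2*x^2*y^2 + x^2*z^2 + 3*x*y*z - x^2 - z^2 - y + 2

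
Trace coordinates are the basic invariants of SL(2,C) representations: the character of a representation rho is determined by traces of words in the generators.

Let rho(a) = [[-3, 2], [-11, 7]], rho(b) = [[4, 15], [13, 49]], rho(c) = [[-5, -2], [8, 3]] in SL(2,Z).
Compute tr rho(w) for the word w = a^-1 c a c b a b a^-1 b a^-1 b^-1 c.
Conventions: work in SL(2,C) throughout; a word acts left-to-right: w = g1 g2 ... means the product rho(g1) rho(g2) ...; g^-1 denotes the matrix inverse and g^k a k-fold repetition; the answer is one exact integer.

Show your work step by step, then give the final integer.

rho(a^-1) = [[7, -2], [11, -3]]
... * rho(c) = [[-5, -2], [8, 3]]  ->  [[-51, -20], [-79, -31]]
... * rho(a) = [[-3, 2], [-11, 7]]  ->  [[373, -242], [578, -375]]
... * rho(c) = [[-5, -2], [8, 3]]  ->  [[-3801, -1472], [-5890, -2281]]
... * rho(b) = [[4, 15], [13, 49]]  ->  [[-34340, -129143], [-53213, -200119]]
... * rho(a) = [[-3, 2], [-11, 7]]  ->  [[1523593, -972681], [2360948, -1507259]]
... * rho(b) = [[4, 15], [13, 49]]  ->  [[-6550481, -24807474], [-10150575, -38441471]]
... * rho(a^-1) = [[7, -2], [11, -3]]  ->  [[-318735581, 87523384], [-493910206, 135625563]]
... * rho(b) = [[4, 15], [13, 49]]  ->  [[-137138332, -492387899], [-212508505, -763000503]]
... * rho(a^-1) = [[7, -2], [11, -3]]  ->  [[-6376235213, 1751440361], [-9880565068, 2714018519]]
... * rho(b^-1) = [[49, -15], [-13, 4]]  ->  [[-335204250130, 102649289639], [-519429929079, 159064550096]]
... * rho(c) = [[-5, -2], [8, 3]]  ->  [[2497215567762, 978356369177], [3869666046163, 1516053508446]]
tr = 2497215567762 + 1516053508446 = 4013269076208

4013269076208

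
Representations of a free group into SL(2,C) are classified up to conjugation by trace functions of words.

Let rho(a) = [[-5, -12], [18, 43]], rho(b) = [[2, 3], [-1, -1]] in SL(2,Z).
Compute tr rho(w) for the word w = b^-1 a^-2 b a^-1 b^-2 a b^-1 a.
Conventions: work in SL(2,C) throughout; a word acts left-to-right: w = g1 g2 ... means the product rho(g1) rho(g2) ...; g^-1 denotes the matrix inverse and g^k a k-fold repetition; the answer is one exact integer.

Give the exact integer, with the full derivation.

-26505038

rho(b^-1) = [[-1, -3], [1, 2]]
... * rho(a^-1) = [[43, 12], [-18, -5]]  ->  [[11, 3], [7, 2]]
... * rho(a^-1) = [[43, 12], [-18, -5]]  ->  [[419, 117], [265, 74]]
... * rho(b) = [[2, 3], [-1, -1]]  ->  [[721, 1140], [456, 721]]
... * rho(a^-1) = [[43, 12], [-18, -5]]  ->  [[10483, 2952], [6630, 1867]]
... * rho(b^-1) = [[-1, -3], [1, 2]]  ->  [[-7531, -25545], [-4763, -16156]]
... * rho(b^-1) = [[-1, -3], [1, 2]]  ->  [[-18014, -28497], [-11393, -18023]]
... * rho(a) = [[-5, -12], [18, 43]]  ->  [[-422876, -1009203], [-267449, -638273]]
... * rho(b^-1) = [[-1, -3], [1, 2]]  ->  [[-586327, -749778], [-370824, -474199]]
... * rho(a) = [[-5, -12], [18, 43]]  ->  [[-10564369, -25204530], [-6681462, -15940669]]
tr = -10564369 + -15940669 = -26505038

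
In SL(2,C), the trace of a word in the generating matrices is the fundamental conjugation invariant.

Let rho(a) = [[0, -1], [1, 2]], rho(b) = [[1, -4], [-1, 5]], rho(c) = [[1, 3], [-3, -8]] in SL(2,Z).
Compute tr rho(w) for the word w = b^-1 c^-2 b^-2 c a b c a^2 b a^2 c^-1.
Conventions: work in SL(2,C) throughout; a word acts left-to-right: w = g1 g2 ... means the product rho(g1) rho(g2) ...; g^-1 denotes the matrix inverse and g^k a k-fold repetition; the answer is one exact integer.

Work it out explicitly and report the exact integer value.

-26944933

rho(b^-1) = [[5, 4], [1, 1]]
... * rho(c^-1) = [[-8, -3], [3, 1]]  ->  [[-28, -11], [-5, -2]]
... * rho(c^-1) = [[-8, -3], [3, 1]]  ->  [[191, 73], [34, 13]]
... * rho(b^-1) = [[5, 4], [1, 1]]  ->  [[1028, 837], [183, 149]]
... * rho(b^-1) = [[5, 4], [1, 1]]  ->  [[5977, 4949], [1064, 881]]
... * rho(c) = [[1, 3], [-3, -8]]  ->  [[-8870, -21661], [-1579, -3856]]
... * rho(a) = [[0, -1], [1, 2]]  ->  [[-21661, -34452], [-3856, -6133]]
... * rho(b) = [[1, -4], [-1, 5]]  ->  [[12791, -85616], [2277, -15241]]
... * rho(c) = [[1, 3], [-3, -8]]  ->  [[269639, 723301], [48000, 128759]]
... * rho(a) = [[0, -1], [1, 2]]  ->  [[723301, 1176963], [128759, 209518]]
... * rho(a) = [[0, -1], [1, 2]]  ->  [[1176963, 1630625], [209518, 290277]]
... * rho(b) = [[1, -4], [-1, 5]]  ->  [[-453662, 3445273], [-80759, 613313]]
... * rho(a) = [[0, -1], [1, 2]]  ->  [[3445273, 7344208], [613313, 1307385]]
... * rho(a) = [[0, -1], [1, 2]]  ->  [[7344208, 11243143], [1307385, 2001457]]
... * rho(c^-1) = [[-8, -3], [3, 1]]  ->  [[-25024235, -10789481], [-4454709, -1920698]]
tr = -25024235 + -1920698 = -26944933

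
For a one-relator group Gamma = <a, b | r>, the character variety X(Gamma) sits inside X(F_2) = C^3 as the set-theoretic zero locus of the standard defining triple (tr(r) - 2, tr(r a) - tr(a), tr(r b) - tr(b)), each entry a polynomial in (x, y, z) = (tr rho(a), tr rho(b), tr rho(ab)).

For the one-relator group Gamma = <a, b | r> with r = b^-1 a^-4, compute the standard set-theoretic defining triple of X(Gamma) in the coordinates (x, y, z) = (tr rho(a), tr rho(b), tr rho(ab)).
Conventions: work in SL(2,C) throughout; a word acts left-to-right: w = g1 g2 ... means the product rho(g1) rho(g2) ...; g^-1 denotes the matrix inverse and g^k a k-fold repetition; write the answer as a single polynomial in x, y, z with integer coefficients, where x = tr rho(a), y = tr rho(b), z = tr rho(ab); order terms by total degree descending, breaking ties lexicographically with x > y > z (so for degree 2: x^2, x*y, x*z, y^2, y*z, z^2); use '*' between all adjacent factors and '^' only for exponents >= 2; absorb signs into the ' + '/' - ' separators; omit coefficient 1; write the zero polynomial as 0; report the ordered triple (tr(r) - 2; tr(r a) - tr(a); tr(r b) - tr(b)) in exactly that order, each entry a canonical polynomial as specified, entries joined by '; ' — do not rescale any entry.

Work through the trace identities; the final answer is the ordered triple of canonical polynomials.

reduce: trace(a^-1) = trace(a) = x
trace(a^-2) = trace(a^-1) * trace(a) - trace(1)  (eliminate a^-1) = x^2 - 2
trace(a^-3) = trace(a^-2) * trace(a) - trace(a^-1)  (eliminate a^-1) = x^3 - 3*x
trace(a^-1 b) = trace(b) * trace(a) - trace(b a)  (eliminate a^-1) = x*y - z
so trace(a^-2 b) = trace(a^-1 b) * trace(a) - trace(a^-1 b a)  (eliminate a^-1) = x^2*y - x*z - y
trace(a^-3 b) = trace(a^-2 b) * trace(a) - trace(a^-2 b a)  (eliminate a^-1) = x^3*y - x^2*z - 2*x*y + z
reduce: trace(b^-1 a^-3) = trace(a^-3) * trace(b) - trace(a^-3 b)  (eliminate b^-1) = x^2*z - x*y - z
so trace(b^-1 a^-2) = trace(a^-2) * trace(b) - trace(a^-2 b)  (eliminate b^-1) = x*z - y
reduce: trace(b^-1 a^-4) = trace(b^-1 a^-3) * trace(a) - trace(b^-1 a^-2)  (eliminate a^-1) = x^3*z - x^2*y - 2*x*z + y
reduce: trace(a^-4) = trace(a^-3) * trace(a) - trace(a^-2) = x^4 - 4*x^2 + 2
assemble the triple (trace(r) - 2; trace(r a) - x; trace(r b) - y)

x^3*z - x^2*y - 2*x*z + y - 2; x^2*z - x*y - x - z; x^4 - 4*x^2 - y + 2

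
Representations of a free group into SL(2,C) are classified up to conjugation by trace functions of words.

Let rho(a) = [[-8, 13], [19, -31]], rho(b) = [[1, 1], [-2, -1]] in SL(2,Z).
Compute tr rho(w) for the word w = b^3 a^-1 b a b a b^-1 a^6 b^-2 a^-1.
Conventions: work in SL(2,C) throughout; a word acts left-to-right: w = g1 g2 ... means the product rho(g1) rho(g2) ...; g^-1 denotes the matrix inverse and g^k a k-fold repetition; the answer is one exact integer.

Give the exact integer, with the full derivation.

1044467594750

rho(b) = [[1, 1], [-2, -1]]
... * rho(b) = [[1, 1], [-2, -1]]  ->  [[-1, 0], [0, -1]]
... * rho(b) = [[1, 1], [-2, -1]]  ->  [[-1, -1], [2, 1]]
... * rho(a^-1) = [[-31, -13], [-19, -8]]  ->  [[50, 21], [-81, -34]]
... * rho(b) = [[1, 1], [-2, -1]]  ->  [[8, 29], [-13, -47]]
... * rho(a) = [[-8, 13], [19, -31]]  ->  [[487, -795], [-789, 1288]]
... * rho(b) = [[1, 1], [-2, -1]]  ->  [[2077, 1282], [-3365, -2077]]
... * rho(a) = [[-8, 13], [19, -31]]  ->  [[7742, -12741], [-12543, 20642]]
... * rho(b^-1) = [[-1, -1], [2, 1]]  ->  [[-33224, -20483], [53827, 33185]]
... * rho(a) = [[-8, 13], [19, -31]]  ->  [[-123385, 203061], [199899, -328984]]
... * rho(a) = [[-8, 13], [19, -31]]  ->  [[4845239, -7898896], [-7849888, 12797191]]
... * rho(a) = [[-8, 13], [19, -31]]  ->  [[-188840936, 307853883], [305945733, -498761465]]
... * rho(a) = [[-8, 13], [19, -31]]  ->  [[7359951265, -11998402541], [-11924033699, 19438899944]]
... * rho(a) = [[-8, 13], [19, -31]]  ->  [[-286849258399, 467629845216], [464731368528, -757618336351]]
... * rho(a) = [[-8, 13], [19, -31]]  ->  [[11179761126296, -18225565560883], [-18112599338893, 29527676217745]]
... * rho(b^-1) = [[-1, -1], [2, 1]]  ->  [[-47630892248062, -29405326687179], [77167951774383, 47640275556638]]
... * rho(b^-1) = [[-1, -1], [2, 1]]  ->  [[-11179761126296, 18225565560883], [18112599338893, -29527676217745]]
... * rho(a^-1) = [[-31, -13], [-19, -8]]  ->  [[286849258399, -467629845216], [-464731368528, 757618336351]]
tr = 286849258399 + 757618336351 = 1044467594750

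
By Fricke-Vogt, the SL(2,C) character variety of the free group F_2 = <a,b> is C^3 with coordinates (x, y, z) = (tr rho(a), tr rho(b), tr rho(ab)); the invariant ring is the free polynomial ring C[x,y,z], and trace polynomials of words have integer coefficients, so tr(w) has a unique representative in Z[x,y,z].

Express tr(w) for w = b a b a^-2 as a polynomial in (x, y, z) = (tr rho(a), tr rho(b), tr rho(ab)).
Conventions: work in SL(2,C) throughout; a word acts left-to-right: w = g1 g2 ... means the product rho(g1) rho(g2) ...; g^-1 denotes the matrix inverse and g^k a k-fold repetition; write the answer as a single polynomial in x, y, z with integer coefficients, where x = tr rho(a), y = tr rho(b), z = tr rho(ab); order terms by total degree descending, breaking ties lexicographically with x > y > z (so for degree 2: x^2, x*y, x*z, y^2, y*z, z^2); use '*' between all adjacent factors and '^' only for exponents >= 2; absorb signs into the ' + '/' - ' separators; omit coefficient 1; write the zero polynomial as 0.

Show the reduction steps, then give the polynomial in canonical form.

and trace(b a b) = trace(b) * trace(a b) - trace(a)  (reduce the b square) = y*z - x
trace(b a b a) = trace(b a) * trace(b a) - trace(1)  (split on b) = z^2 - 2
trace(a^-1 b a b) = trace(b a b) * trace(a) - trace(b a b a)  (eliminate a^-1) = x*y*z - x^2 - z^2 + 2
next, trace(b a b a^-2) = trace(a^-1 b a b) * trace(a) - trace(a^-1 b a b a)  (eliminate a^-1) = x^2*y*z - x^3 - x*z^2 - y*z + 3*x

x^2*y*z - x^3 - x*z^2 - y*z + 3*x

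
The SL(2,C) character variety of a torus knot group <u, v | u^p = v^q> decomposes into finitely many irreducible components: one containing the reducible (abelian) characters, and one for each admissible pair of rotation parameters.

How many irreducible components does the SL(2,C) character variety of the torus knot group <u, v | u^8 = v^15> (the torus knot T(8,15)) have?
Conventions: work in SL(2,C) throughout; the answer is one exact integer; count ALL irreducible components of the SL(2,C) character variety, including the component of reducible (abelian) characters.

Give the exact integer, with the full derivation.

Gamma = < u, v | u^8 = v^15 > (torus knot T(8,15)); the central element u^8 = v^15 acts as +I or -I in any irreducible SL(2,C) representation.
So on each irreducible component the traces are pinned: tr(u) = 2*cos(pi*alpha/8) with 1 <= alpha <= 7, tr(v) = 2*cos(pi*beta/15) with 1 <= beta <= 14.
u^8 = (-1)^alpha I and v^15 = (-1)^beta I must agree, so alpha and beta have equal parity.
Counting: 4 odd alphas x 7 odd betas + 3 even alphas x 7 even betas = 28 + 21 = 49.
That is 49 components of irreducible characters, and with the reducible (abelian) component the total is 50.

50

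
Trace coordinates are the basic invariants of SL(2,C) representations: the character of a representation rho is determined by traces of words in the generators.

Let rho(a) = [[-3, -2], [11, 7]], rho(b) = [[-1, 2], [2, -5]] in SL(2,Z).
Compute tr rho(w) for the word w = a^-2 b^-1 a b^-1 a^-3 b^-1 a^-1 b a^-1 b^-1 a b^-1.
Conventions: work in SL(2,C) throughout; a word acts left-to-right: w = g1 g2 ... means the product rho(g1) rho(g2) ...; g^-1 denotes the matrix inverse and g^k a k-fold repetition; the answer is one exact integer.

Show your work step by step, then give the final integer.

rho(a^-1) = [[7, 2], [-11, -3]]
... * rho(a^-1) = [[7, 2], [-11, -3]]  ->  [[27, 8], [-44, -13]]
... * rho(b^-1) = [[-5, -2], [-2, -1]]  ->  [[-151, -62], [246, 101]]
... * rho(a) = [[-3, -2], [11, 7]]  ->  [[-229, -132], [373, 215]]
... * rho(b^-1) = [[-5, -2], [-2, -1]]  ->  [[1409, 590], [-2295, -961]]
... * rho(a^-1) = [[7, 2], [-11, -3]]  ->  [[3373, 1048], [-5494, -1707]]
... * rho(a^-1) = [[7, 2], [-11, -3]]  ->  [[12083, 3602], [-19681, -5867]]
... * rho(a^-1) = [[7, 2], [-11, -3]]  ->  [[44959, 13360], [-73230, -21761]]
... * rho(b^-1) = [[-5, -2], [-2, -1]]  ->  [[-251515, -103278], [409672, 168221]]
... * rho(a^-1) = [[7, 2], [-11, -3]]  ->  [[-624547, -193196], [1017273, 314681]]
... * rho(b) = [[-1, 2], [2, -5]]  ->  [[238155, -283114], [-387911, 461141]]
... * rho(a^-1) = [[7, 2], [-11, -3]]  ->  [[4781339, 1325652], [-7787928, -2159245]]
... * rho(b^-1) = [[-5, -2], [-2, -1]]  ->  [[-26557999, -10888330], [43258130, 17735101]]
... * rho(a) = [[-3, -2], [11, 7]]  ->  [[-40097633, -23102312], [65311721, 37629447]]
... * rho(b^-1) = [[-5, -2], [-2, -1]]  ->  [[246692789, 103297578], [-401817499, -168252889]]
tr = 246692789 + -168252889 = 78439900

78439900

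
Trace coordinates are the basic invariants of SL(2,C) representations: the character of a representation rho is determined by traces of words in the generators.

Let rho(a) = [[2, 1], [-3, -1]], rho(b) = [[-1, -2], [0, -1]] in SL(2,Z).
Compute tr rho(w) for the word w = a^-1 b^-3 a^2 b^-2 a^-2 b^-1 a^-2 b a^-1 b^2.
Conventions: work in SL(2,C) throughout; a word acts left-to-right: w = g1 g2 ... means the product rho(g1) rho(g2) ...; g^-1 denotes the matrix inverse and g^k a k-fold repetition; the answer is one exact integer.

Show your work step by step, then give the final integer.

rho(a^-1) = [[-1, -1], [3, 2]]
... * rho(b^-1) = [[-1, 2], [0, -1]]  ->  [[1, -1], [-3, 4]]
... * rho(b^-1) = [[-1, 2], [0, -1]]  ->  [[-1, 3], [3, -10]]
... * rho(b^-1) = [[-1, 2], [0, -1]]  ->  [[1, -5], [-3, 16]]
... * rho(a) = [[2, 1], [-3, -1]]  ->  [[17, 6], [-54, -19]]
... * rho(a) = [[2, 1], [-3, -1]]  ->  [[16, 11], [-51, -35]]
... * rho(b^-1) = [[-1, 2], [0, -1]]  ->  [[-16, 21], [51, -67]]
... * rho(b^-1) = [[-1, 2], [0, -1]]  ->  [[16, -53], [-51, 169]]
... * rho(a^-1) = [[-1, -1], [3, 2]]  ->  [[-175, -122], [558, 389]]
... * rho(a^-1) = [[-1, -1], [3, 2]]  ->  [[-191, -69], [609, 220]]
... * rho(b^-1) = [[-1, 2], [0, -1]]  ->  [[191, -313], [-609, 998]]
... * rho(a^-1) = [[-1, -1], [3, 2]]  ->  [[-1130, -817], [3603, 2605]]
... * rho(a^-1) = [[-1, -1], [3, 2]]  ->  [[-1321, -504], [4212, 1607]]
... * rho(b) = [[-1, -2], [0, -1]]  ->  [[1321, 3146], [-4212, -10031]]
... * rho(a^-1) = [[-1, -1], [3, 2]]  ->  [[8117, 4971], [-25881, -15850]]
... * rho(b) = [[-1, -2], [0, -1]]  ->  [[-8117, -21205], [25881, 67612]]
... * rho(b) = [[-1, -2], [0, -1]]  ->  [[8117, 37439], [-25881, -119374]]
tr = 8117 + -119374 = -111257

-111257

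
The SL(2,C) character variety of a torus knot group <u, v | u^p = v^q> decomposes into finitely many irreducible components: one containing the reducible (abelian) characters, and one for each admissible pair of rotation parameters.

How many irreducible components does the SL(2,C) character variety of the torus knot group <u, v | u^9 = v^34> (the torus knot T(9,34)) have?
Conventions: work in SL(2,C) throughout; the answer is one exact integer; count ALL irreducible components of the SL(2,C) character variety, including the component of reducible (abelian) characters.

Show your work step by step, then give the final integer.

For T(9,34): irreducibility forces the central element u^9 = v^34 to one of +I, -I.
This locks tr(u) to 2*cos(pi*alpha/9), alpha in 1..8, and tr(v) to 2*cos(pi*beta/34), beta in 1..33, on each component of irreducible characters.
Consistency of u^9 = (-1)^alpha I with v^34 = (-1)^beta I forces alpha = beta (mod 2).
count pairs: odd alpha (4 choices) x odd beta (17), plus even alpha (4) x even beta (16): 4*17 + 4*16 = 132.
Total: 132 irreducible-character components + 1 reducible (abelian) component = 133.

133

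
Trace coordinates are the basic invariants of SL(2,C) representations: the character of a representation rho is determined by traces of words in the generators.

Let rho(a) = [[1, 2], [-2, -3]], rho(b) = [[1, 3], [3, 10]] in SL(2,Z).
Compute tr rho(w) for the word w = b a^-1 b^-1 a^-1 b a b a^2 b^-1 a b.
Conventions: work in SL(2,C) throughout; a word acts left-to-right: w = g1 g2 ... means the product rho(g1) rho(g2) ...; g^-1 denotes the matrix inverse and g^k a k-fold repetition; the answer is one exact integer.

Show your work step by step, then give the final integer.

rho(b) = [[1, 3], [3, 10]]
... * rho(a^-1) = [[-3, -2], [2, 1]]  ->  [[3, 1], [11, 4]]
... * rho(b^-1) = [[10, -3], [-3, 1]]  ->  [[27, -8], [98, -29]]
... * rho(a^-1) = [[-3, -2], [2, 1]]  ->  [[-97, -62], [-352, -225]]
... * rho(b) = [[1, 3], [3, 10]]  ->  [[-283, -911], [-1027, -3306]]
... * rho(a) = [[1, 2], [-2, -3]]  ->  [[1539, 2167], [5585, 7864]]
... * rho(b) = [[1, 3], [3, 10]]  ->  [[8040, 26287], [29177, 95395]]
... * rho(a) = [[1, 2], [-2, -3]]  ->  [[-44534, -62781], [-161613, -227831]]
... * rho(a) = [[1, 2], [-2, -3]]  ->  [[81028, 99275], [294049, 360267]]
... * rho(b^-1) = [[10, -3], [-3, 1]]  ->  [[512455, -143809], [1859689, -521880]]
... * rho(a) = [[1, 2], [-2, -3]]  ->  [[800073, 1456337], [2903449, 5285018]]
... * rho(b) = [[1, 3], [3, 10]]  ->  [[5169084, 16963589], [18758503, 61560527]]
tr = 5169084 + 61560527 = 66729611

66729611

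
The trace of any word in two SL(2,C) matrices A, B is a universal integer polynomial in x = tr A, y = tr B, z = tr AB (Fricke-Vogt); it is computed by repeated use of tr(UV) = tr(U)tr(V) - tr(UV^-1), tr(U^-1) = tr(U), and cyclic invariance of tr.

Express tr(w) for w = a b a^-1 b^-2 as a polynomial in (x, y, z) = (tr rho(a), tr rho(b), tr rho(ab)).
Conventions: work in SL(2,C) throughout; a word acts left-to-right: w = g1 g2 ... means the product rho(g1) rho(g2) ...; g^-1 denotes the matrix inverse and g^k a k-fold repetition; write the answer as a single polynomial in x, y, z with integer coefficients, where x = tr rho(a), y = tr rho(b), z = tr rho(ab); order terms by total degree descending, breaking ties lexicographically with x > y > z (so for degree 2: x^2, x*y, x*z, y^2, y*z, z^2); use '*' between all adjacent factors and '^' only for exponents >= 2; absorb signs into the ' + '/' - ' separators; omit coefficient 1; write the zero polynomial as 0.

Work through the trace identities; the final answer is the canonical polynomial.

reduce: tr(b^-1 a) = tr(a)*tr(b) - tr(a b)  (eliminate b^-1) = x*y - z
reduce: tr(a b a) = tr(a)*tr(b a) - tr(b)  (reduce the a square) = x*z - y
tr(a b a b) = tr(a b)*tr(a b) - tr(1)  (split on a) = z^2 - 2
tr(a b a b^-1) = tr(a b a)*tr(b) - tr(a b a b)  (eliminate b^-1) = x*y*z - y^2 - z^2 + 2
reduce: tr(b^-2 a b a) = tr(a b a b^-1)*tr(b) - tr(a b a)  (eliminate b^-1) = x*y^2*z - y^3 - y*z^2 - x*z + 3*y
reduce: tr(a b a^-1 b^-2) = tr(b^-2 a b)*tr(a) - tr(b^-2 a b a)  (eliminate a^-1) = -x*y^2*z + x^2*y + y^3 + y*z^2 - 3*y

-x*y^2*z + x^2*y + y^3 + y*z^2 - 3*y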